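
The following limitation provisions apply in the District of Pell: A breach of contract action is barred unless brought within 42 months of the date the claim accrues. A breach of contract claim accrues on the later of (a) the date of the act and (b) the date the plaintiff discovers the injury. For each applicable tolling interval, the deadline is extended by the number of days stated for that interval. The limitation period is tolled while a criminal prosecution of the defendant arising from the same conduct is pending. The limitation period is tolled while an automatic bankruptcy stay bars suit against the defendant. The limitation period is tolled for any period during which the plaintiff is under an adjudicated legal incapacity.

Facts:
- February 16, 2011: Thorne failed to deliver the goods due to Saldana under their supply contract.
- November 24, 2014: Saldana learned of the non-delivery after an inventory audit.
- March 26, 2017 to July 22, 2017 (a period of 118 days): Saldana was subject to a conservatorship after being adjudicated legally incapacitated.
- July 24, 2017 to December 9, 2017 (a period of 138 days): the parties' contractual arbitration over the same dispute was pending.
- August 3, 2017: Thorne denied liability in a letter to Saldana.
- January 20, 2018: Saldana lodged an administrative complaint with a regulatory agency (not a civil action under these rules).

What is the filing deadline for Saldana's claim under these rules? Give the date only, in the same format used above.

September 19, 2018

Because discovery on November 24, 2014 post-dates the February 16, 2011 act, accrual under the later-of rule falls on November 24, 2014.
Adding the 42 months base period to November 24, 2014 gives a deadline of May 24, 2018, before any tolling.
The period was tolled for 118 days by the plaintiff's legal incapacity (March 26, 2017 to July 22, 2017), pushing the deadline to September 19, 2018.
The pending related arbitration from July 24, 2017 to December 9, 2017 does not toll the period, because no stated rule makes a pending arbitration a tolling event.
None of the other events listed affects the running of the period under the stated rules.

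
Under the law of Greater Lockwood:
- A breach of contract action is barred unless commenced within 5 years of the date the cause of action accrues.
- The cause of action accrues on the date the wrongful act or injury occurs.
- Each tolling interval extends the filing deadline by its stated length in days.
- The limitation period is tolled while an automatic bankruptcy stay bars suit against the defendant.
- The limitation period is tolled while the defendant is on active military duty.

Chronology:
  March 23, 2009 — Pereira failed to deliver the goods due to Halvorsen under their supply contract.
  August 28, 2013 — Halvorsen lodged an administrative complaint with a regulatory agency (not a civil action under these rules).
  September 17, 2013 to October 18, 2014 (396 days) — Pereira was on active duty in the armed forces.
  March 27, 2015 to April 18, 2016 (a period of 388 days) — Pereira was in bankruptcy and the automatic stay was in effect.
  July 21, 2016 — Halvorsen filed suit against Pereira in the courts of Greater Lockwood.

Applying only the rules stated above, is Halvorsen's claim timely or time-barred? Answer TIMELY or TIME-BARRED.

TIME-BARRED

The cause of action accrued on March 23, 2009, the date of the act.
5 years from March 23, 2009 is March 23, 2014.
Because the defendant's active military service ran from September 17, 2013 to October 18, 2014, the deadline is extended by 396 days to April 23, 2015.
Because the automatic bankruptcy stay ran from March 27, 2015 to April 18, 2016, the deadline is extended by 388 days to May 15, 2016.
Nothing else in the chronology tolls or restarts the period.
Filing on July 21, 2016 missed the May 15, 2016 deadline — the action is time-barred.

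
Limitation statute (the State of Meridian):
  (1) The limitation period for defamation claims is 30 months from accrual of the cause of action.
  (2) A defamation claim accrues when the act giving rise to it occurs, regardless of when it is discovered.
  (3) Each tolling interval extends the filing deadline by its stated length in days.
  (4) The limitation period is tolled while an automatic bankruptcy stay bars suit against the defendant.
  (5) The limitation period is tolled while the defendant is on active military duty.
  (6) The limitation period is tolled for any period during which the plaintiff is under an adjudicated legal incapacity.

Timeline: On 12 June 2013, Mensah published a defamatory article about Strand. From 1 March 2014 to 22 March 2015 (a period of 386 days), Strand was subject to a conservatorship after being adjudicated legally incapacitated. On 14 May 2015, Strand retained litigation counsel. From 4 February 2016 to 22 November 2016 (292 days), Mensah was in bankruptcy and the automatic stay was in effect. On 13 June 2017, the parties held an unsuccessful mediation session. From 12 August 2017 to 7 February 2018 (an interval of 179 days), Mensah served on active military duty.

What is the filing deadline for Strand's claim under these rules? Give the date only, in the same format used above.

The limitation period began to run on 12 June 2013.
The untolled deadline — 30 months after 12 June 2013 — is 12 December 2015.
The plaintiff's legal incapacity from 1 March 2014 to 22 March 2015 tolled the period for 386 days, extending the deadline to 1 January 2017.
The automatic bankruptcy stay from 4 February 2016 to 22 November 2016 tolled the period for 292 days, extending the deadline to 20 October 2017.
Because the defendant's active military service ran from 12 August 2017 to 7 February 2018, the deadline is extended by 179 days to 17 April 2018.
Nothing else in the chronology tolls or restarts the period.

17 April 2018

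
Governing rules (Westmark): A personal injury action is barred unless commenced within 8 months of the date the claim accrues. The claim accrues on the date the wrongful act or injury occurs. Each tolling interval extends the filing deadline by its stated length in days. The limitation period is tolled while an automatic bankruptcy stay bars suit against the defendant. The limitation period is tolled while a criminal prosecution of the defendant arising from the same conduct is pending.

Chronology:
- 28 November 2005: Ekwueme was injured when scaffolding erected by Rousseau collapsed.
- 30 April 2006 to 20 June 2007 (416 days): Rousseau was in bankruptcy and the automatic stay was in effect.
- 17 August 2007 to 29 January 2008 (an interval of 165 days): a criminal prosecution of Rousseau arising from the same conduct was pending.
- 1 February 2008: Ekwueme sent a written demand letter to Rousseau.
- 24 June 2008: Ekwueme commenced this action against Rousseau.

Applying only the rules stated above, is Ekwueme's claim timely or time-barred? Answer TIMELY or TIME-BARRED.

The limitation period began to run on 28 November 2005.
Adding the 8 months base period to 28 November 2005 gives a deadline of 28 July 2006, before any tolling.
The period was tolled for 416 days by the automatic bankruptcy stay (30 April 2006 to 20 June 2007), pushing the deadline to 17 September 2007.
The pending criminal prosecution from 17 August 2007 to 29 January 2008 tolled the period for 165 days, extending the deadline to 29 February 2008.
None of the other events listed affects the running of the period under the stated rules.
Filing on 24 June 2008 missed the 29 February 2008 deadline — the action is time-barred.

TIME-BARRED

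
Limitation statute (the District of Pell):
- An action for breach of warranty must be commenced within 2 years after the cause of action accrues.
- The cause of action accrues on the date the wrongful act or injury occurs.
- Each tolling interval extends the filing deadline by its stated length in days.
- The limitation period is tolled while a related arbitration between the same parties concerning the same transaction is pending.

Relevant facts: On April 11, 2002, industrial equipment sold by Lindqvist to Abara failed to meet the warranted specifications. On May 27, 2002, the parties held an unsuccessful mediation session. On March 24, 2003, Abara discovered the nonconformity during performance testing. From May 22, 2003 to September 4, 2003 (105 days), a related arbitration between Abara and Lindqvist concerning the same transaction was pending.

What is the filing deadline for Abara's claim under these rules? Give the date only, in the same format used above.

Accrual is governed by the date of the act, so the period began to run on April 11, 2002; the later discovery on March 24, 2003 is irrelevant under the stated rule.
2 years from April 11, 2002 is April 11, 2004.
The period was tolled for 105 days by the pending related arbitration (May 22, 2003 to September 4, 2003), pushing the deadline to July 25, 2004.
Nothing else in the chronology tolls or restarts the period.

July 25, 2004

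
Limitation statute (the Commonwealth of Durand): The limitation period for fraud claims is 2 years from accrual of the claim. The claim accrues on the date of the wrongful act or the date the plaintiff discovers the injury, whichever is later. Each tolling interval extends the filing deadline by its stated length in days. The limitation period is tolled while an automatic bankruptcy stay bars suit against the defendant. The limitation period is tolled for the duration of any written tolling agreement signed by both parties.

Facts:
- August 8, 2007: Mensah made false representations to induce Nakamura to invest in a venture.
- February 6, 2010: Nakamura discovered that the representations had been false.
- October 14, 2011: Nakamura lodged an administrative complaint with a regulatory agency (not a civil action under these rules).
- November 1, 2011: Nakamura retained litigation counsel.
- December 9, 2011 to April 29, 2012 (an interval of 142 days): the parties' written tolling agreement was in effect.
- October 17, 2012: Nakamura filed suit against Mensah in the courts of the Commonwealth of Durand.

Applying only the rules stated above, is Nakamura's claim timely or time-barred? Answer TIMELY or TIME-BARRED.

The claim accrued on February 6, 2010 — the later of the August 8, 2007 act and the February 6, 2010 discovery.
2 years from February 6, 2010 is February 6, 2012.
The period was tolled for 142 days by the written tolling agreement (December 9, 2011 to April 29, 2012), pushing the deadline to June 27, 2012.
The other events in the timeline have no effect on the limitation period under the stated rules.
The October 17, 2012 filing falls after the June 27, 2012 deadline; the claim is time-barred.

TIME-BARRED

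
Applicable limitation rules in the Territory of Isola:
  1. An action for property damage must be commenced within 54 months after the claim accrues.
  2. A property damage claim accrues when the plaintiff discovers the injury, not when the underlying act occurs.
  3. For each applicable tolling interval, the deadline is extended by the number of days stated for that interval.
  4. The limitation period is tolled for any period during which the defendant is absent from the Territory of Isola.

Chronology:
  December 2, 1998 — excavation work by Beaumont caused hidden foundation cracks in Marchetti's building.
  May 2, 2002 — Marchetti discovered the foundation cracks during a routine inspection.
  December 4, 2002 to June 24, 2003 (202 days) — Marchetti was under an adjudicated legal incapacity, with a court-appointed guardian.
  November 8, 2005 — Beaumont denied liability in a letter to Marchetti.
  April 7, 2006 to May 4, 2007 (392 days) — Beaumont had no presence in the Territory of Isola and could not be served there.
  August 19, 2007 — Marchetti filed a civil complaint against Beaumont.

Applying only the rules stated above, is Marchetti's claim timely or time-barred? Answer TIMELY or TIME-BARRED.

Under the discovery rule, the claim accrued on May 2, 2002, when Marchetti discovered the injury — not on the December 2, 1998 date of the underlying act.
54 months from May 2, 2002 is November 2, 2006.
Because the defendant's absence from the jurisdiction ran from April 7, 2006 to May 4, 2007, the deadline is extended by 392 days to November 29, 2007.
The plaintiff's legal incapacity from December 4, 2002 to June 24, 2003 does not toll the period, because no stated rule makes the plaintiff's incapacity a tolling event.
Nothing else in the chronology tolls or restarts the period.
The August 19, 2007 filing precedes the November 29, 2007 deadline; the claim is timely.

TIMELY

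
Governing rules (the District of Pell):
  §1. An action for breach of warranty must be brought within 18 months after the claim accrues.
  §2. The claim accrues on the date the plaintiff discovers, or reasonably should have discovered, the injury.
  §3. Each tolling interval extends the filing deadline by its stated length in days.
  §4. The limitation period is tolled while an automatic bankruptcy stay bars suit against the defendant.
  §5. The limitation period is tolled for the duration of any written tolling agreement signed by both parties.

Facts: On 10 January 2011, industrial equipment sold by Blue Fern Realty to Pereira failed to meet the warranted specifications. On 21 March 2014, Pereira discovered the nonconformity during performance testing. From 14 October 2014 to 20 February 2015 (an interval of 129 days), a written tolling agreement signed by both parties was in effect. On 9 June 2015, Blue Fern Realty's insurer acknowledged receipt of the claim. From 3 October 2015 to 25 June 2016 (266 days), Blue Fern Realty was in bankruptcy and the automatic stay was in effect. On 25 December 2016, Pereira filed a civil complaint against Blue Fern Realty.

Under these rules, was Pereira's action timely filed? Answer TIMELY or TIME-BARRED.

TIME-BARRED

Under the discovery rule, the claim accrued on 21 March 2014, when Pereira discovered the injury — not on the 10 January 2011 date of the underlying act.
Adding the 18 months base period to 21 March 2014 gives a deadline of 21 September 2015, before any tolling.
The period was tolled for 129 days by the written tolling agreement (14 October 2014 to 20 February 2015), pushing the deadline to 28 January 2016.
Because the automatic bankruptcy stay ran from 3 October 2015 to 25 June 2016, the deadline is extended by 266 days to 20 October 2016.
The other events in the timeline have no effect on the limitation period under the stated rules.
The 25 December 2016 filing falls after the 20 October 2016 deadline; the claim is time-barred.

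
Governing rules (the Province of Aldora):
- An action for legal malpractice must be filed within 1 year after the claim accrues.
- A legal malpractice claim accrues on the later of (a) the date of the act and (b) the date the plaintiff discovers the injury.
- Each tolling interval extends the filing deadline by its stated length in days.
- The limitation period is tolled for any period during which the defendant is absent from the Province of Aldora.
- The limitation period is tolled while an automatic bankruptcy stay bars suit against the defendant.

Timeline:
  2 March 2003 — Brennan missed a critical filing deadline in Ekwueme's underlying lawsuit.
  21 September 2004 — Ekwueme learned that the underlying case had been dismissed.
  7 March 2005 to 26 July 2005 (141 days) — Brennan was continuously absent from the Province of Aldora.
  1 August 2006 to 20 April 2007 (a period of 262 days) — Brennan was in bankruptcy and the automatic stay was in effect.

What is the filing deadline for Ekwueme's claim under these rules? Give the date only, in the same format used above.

9 February 2006

Because discovery on 21 September 2004 post-dates the 2 March 2003 act, accrual under the later-of rule falls on 21 September 2004.
Adding the 1 year base period to 21 September 2004 gives a deadline of 21 September 2005, before any tolling.
Because the defendant's absence from the jurisdiction ran from 7 March 2005 to 26 July 2005, the deadline is extended by 141 days to 9 February 2006.
The automatic bankruptcy stay from 1 August 2006 to 20 April 2007 began after the period had already run on 9 February 2006, so it has no tolling effect.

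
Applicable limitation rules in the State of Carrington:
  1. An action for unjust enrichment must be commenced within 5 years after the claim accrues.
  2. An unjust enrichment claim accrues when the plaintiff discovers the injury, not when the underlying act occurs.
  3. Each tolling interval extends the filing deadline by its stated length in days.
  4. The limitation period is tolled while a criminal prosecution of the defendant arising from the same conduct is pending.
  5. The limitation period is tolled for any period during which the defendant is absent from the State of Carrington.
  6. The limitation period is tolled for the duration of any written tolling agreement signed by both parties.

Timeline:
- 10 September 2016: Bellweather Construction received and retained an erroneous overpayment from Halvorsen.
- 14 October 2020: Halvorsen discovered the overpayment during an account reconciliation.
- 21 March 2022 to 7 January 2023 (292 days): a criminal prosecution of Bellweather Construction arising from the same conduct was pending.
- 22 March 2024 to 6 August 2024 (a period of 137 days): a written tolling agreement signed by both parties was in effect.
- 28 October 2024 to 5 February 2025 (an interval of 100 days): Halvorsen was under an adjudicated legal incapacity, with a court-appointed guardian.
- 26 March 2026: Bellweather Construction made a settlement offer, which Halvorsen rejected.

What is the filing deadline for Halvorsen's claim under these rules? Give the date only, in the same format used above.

17 December 2026

Under the discovery rule, the claim accrued on 14 October 2020, when Halvorsen discovered the injury — not on the 10 September 2016 date of the underlying act.
Adding the 5 years base period to 14 October 2020 gives a deadline of 14 October 2025, before any tolling.
The period was tolled for 292 days by the pending criminal prosecution (21 March 2022 to 7 January 2023), pushing the deadline to 2 August 2026.
The period was tolled for 137 days by the written tolling agreement (22 March 2024 to 6 August 2024), pushing the deadline to 17 December 2026.
No stated provision tolls the period for the plaintiff's incapacity, so the interval from 28 October 2024 to 5 February 2025 has no effect on the deadline.
Nothing else in the chronology tolls or restarts the period.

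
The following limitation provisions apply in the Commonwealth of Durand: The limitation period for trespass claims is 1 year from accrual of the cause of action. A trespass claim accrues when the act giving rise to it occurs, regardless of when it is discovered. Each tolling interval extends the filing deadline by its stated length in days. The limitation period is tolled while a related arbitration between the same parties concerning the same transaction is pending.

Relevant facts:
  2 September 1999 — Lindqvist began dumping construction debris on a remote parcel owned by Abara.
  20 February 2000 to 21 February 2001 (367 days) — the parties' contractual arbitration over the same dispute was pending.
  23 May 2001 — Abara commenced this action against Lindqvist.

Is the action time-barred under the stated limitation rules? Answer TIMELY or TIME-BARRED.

The limitation period began to run on 2 September 1999.
Adding the 1 year base period to 2 September 1999 gives a deadline of 2 September 2000, before any tolling.
The period was tolled for 367 days by the pending related arbitration (20 February 2000 to 21 February 2001), pushing the deadline to 4 September 2001.
The 23 May 2001 filing precedes the 4 September 2001 deadline; the claim is timely.

TIMELY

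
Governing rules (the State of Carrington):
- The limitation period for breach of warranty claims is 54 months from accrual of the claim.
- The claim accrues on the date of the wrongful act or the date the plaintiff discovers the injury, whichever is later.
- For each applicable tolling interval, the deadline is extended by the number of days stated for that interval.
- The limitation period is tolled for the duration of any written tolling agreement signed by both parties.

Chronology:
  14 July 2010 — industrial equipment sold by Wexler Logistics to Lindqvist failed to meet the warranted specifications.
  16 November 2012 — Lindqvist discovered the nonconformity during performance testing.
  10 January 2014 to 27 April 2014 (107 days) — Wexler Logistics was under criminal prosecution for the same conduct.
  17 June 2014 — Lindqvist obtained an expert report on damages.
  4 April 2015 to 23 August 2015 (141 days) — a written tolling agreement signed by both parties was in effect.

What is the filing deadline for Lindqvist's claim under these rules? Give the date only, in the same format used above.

Because discovery on 16 November 2012 post-dates the 14 July 2010 act, accrual under the later-of rule falls on 16 November 2012.
The untolled deadline — 54 months after 16 November 2012 — is 16 May 2017.
The period was tolled for 141 days by the written tolling agreement (4 April 2015 to 23 August 2015), pushing the deadline to 4 October 2017.
The pending criminal prosecution from 10 January 2014 to 27 April 2014 does not toll the period, because no stated rule makes a criminal prosecution a tolling event.
The other events in the timeline have no effect on the limitation period under the stated rules.

4 October 2017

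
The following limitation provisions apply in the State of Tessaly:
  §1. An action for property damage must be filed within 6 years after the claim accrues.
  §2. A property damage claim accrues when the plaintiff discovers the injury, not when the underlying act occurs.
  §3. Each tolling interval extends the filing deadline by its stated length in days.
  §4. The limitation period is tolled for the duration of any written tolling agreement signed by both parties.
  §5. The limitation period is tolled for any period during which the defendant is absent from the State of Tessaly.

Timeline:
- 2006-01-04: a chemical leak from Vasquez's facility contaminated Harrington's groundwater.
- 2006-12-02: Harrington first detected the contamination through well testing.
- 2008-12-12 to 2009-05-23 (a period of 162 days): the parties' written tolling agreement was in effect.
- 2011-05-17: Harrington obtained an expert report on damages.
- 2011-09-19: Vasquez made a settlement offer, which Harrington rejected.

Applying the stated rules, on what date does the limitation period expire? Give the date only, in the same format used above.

Accrual is tied to discovery, so the period began on 2006-12-02 rather than on 2006-01-04 when the act occurred.
Adding the 6 years base period to 2006-12-02 gives a deadline of 2012-12-02, before any tolling.
Because the written tolling agreement ran from 2008-12-12 to 2009-05-23, the deadline is extended by 162 days to 2013-05-13.
The other events in the timeline have no effect on the limitation period under the stated rules.

2013-05-13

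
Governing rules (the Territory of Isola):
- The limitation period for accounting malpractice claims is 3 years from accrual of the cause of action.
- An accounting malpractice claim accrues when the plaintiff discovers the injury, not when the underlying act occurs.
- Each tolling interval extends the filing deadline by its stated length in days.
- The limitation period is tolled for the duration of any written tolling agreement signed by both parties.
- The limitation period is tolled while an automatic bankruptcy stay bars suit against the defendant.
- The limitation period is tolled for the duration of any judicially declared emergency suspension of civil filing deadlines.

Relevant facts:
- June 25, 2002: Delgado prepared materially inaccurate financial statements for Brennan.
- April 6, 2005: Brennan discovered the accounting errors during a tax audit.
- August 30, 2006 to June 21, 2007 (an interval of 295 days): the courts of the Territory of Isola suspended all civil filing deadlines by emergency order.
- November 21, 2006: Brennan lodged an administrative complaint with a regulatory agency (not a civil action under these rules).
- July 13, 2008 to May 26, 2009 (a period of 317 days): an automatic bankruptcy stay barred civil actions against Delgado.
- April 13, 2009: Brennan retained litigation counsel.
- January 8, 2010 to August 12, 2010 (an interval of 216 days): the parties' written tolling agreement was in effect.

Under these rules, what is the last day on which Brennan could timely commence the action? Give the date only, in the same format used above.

Accrual is tied to discovery, so the period began on April 6, 2005 rather than on June 25, 2002 when the act occurred.
The untolled deadline — 3 years after April 6, 2005 — is April 6, 2008.
The emergency suspension of filing deadlines from August 30, 2006 to June 21, 2007 tolled the period for 295 days, extending the deadline to January 26, 2009.
The automatic bankruptcy stay from July 13, 2008 to May 26, 2009 tolled the period for 317 days, extending the deadline to December 9, 2009.
The written tolling agreement from January 8, 2010 to August 12, 2010 began after the period had already run on December 9, 2009, so it has no tolling effect.
The other events in the timeline have no effect on the limitation period under the stated rules.

December 9, 2009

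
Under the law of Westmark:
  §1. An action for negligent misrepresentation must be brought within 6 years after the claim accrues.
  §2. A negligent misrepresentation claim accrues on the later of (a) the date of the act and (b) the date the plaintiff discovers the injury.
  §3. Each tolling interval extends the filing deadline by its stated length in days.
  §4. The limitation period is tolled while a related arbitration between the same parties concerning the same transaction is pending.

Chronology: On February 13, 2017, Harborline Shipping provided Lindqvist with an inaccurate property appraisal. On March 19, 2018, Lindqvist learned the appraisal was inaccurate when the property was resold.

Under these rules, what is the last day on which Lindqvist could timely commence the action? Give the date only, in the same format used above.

March 19, 2024

Taking the later of the act (February 13, 2017) and discovery (March 19, 2018), the claim accrued on March 19, 2018.
6 years from March 19, 2018 is March 19, 2024.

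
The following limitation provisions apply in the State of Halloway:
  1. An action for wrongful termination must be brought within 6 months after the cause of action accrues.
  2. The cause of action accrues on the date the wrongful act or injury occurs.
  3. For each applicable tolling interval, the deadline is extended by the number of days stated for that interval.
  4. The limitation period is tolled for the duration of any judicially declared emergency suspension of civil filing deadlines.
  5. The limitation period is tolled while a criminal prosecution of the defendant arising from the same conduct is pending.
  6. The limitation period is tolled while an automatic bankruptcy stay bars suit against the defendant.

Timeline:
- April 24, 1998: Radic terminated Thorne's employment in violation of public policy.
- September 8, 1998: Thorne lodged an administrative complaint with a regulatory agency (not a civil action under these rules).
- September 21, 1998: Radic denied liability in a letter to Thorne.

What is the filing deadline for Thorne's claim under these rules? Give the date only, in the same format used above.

The claim accrued on April 24, 1998, when the wrongful act occurred.
The untolled deadline — 6 months after April 24, 1998 — is October 24, 1998.
Nothing else in the chronology tolls or restarts the period.

October 24, 1998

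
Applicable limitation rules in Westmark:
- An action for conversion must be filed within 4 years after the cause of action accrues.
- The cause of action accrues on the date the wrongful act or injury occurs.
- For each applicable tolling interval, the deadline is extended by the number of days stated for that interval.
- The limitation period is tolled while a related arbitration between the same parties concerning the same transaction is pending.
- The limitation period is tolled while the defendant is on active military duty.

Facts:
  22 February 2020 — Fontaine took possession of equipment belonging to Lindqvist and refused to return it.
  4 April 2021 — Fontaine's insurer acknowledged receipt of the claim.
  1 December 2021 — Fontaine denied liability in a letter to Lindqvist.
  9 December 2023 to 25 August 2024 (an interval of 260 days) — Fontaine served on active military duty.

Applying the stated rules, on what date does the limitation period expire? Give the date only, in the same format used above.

8 November 2024

The limitation period began to run on 22 February 2020.
4 years from 22 February 2020 is 22 February 2024.
The period was tolled for 260 days by the defendant's active military service (9 December 2023 to 25 August 2024), pushing the deadline to 8 November 2024.
Nothing else in the chronology tolls or restarts the period.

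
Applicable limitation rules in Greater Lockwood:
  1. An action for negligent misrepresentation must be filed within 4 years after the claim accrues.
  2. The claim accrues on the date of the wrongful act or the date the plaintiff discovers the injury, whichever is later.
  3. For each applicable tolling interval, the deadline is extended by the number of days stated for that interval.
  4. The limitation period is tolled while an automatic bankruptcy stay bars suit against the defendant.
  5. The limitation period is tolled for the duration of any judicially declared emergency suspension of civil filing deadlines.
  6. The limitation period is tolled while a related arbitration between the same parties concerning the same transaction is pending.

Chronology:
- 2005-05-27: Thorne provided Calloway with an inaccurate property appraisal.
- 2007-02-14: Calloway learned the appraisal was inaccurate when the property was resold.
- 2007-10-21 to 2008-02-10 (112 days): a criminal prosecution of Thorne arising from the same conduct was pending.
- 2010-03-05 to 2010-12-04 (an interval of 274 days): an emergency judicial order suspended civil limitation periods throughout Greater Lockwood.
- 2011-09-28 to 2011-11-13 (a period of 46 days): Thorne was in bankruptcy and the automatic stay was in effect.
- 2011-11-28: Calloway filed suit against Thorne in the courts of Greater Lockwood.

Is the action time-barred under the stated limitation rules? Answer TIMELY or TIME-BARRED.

Taking the later of the act (2005-05-27) and discovery (2007-02-14), the claim accrued on 2007-02-14.
4 years from 2007-02-14 is 2011-02-14.
The emergency suspension of filing deadlines from 2010-03-05 to 2010-12-04 tolled the period for 274 days, extending the deadline to 2011-11-15.
The automatic bankruptcy stay from 2011-09-28 to 2011-11-13 tolled the period for 46 days, extending the deadline to 2011-12-31.
Although a criminal prosecution ran from 2007-10-21 to 2008-02-10, the stated rules do not make that a tolling event, so it is disregarded.
Filing on 2011-11-28 beat the 2011-12-31 deadline — the action is timely.

TIMELY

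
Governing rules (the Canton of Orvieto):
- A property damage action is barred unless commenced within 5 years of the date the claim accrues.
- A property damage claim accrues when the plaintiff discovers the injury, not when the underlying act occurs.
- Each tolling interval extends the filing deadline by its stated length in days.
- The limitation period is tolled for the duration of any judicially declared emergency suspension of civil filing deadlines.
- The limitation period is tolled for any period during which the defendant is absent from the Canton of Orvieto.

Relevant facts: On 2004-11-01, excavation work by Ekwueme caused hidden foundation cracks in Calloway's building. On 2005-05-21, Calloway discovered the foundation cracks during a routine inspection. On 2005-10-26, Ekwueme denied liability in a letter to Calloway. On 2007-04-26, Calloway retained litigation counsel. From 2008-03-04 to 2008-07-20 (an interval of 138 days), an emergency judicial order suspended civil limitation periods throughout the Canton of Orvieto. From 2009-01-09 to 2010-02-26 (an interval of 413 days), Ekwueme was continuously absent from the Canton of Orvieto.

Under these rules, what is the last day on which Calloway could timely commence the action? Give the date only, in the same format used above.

2011-11-23

The claim did not accrue until Calloway discovered the injury on 2005-05-21; the 2004-11-01 act date does not start the clock under the stated rule.
Adding the 5 years base period to 2005-05-21 gives a deadline of 2010-05-21, before any tolling.
Because the emergency suspension of filing deadlines ran from 2008-03-04 to 2008-07-20, the deadline is extended by 138 days to 2010-10-06.
The period was tolled for 413 days by the defendant's absence from the jurisdiction (2009-01-09 to 2010-02-26), pushing the deadline to 2011-11-23.
Nothing else in the chronology tolls or restarts the period.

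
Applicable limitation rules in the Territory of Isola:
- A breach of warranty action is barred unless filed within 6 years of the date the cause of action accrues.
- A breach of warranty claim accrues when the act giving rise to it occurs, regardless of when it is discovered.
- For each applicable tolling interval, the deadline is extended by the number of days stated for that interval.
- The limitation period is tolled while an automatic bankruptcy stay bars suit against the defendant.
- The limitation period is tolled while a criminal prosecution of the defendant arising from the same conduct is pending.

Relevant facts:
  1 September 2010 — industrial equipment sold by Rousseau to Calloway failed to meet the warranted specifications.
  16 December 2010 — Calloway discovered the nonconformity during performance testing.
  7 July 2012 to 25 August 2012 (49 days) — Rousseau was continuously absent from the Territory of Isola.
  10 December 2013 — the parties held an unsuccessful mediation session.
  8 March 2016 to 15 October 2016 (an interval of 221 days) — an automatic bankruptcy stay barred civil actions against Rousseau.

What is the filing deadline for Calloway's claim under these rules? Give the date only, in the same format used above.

Because the rule ties accrual to occurrence, the claim accrued on 1 September 2010, not on the 16 December 2010 discovery date.
Adding the 6 years base period to 1 September 2010 gives a deadline of 1 September 2016, before any tolling.
The period was tolled for 221 days by the automatic bankruptcy stay (8 March 2016 to 15 October 2016), pushing the deadline to 10 April 2017.
Although the defendant's absence ran from 7 July 2012 to 25 August 2012, the stated rules do not make that a tolling event, so it is disregarded.
None of the other events listed affects the running of the period under the stated rules.

10 April 2017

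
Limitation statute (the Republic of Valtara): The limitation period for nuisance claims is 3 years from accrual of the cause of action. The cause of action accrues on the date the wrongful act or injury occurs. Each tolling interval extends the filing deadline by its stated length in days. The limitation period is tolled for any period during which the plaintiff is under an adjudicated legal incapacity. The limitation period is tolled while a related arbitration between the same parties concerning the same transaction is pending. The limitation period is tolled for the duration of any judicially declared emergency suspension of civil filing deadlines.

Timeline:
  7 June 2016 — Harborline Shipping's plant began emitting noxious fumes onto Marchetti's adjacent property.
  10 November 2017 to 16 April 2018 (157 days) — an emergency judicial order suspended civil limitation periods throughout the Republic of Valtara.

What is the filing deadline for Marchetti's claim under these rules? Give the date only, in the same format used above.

The cause of action accrued on 7 June 2016, the date of the act.
3 years from 7 June 2016 is 7 June 2019.
The period was tolled for 157 days by the emergency suspension of filing deadlines (10 November 2017 to 16 April 2018), pushing the deadline to 11 November 2019.

11 November 2019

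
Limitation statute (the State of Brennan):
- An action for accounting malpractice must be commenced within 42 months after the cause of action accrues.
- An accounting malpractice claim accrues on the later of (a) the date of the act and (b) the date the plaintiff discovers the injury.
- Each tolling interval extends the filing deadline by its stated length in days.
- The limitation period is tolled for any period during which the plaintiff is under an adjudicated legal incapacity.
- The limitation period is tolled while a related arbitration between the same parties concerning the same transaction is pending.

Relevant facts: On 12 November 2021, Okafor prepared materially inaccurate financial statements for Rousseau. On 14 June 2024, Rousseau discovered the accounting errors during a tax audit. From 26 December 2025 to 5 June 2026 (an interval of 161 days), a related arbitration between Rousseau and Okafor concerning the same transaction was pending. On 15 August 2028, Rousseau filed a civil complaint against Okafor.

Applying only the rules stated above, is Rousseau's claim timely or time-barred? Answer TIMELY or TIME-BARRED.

Taking the later of the act (12 November 2021) and discovery (14 June 2024), the claim accrued on 14 June 2024.
42 months from 14 June 2024 is 14 December 2027.
The pending related arbitration from 26 December 2025 to 5 June 2026 tolled the period for 161 days, extending the deadline to 23 May 2028.
Filing on 15 August 2028 missed the 23 May 2028 deadline — the action is time-barred.

TIME-BARRED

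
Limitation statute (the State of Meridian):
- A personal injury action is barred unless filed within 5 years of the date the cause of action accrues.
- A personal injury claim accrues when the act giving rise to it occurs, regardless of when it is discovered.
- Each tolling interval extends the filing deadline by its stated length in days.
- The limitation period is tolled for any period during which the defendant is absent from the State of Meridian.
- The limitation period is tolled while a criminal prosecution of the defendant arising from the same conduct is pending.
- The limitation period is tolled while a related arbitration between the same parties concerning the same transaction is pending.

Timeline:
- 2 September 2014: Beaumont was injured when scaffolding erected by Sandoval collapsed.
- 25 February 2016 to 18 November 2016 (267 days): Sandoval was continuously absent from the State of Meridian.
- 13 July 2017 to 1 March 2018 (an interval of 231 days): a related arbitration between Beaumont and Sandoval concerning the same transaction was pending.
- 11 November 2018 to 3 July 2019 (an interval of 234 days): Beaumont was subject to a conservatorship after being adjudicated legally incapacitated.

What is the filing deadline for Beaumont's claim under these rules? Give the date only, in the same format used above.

The cause of action accrued on 2 September 2014, the date of the act.
Adding the 5 years base period to 2 September 2014 gives a deadline of 2 September 2019, before any tolling.
The period was tolled for 267 days by the defendant's absence from the jurisdiction (25 February 2016 to 18 November 2016), pushing the deadline to 26 May 2020.
The pending related arbitration from 13 July 2017 to 1 March 2018 tolled the period for 231 days, extending the deadline to 12 January 2021.
No stated provision tolls the period for the plaintiff's incapacity, so the interval from 11 November 2018 to 3 July 2019 has no effect on the deadline.

12 January 2021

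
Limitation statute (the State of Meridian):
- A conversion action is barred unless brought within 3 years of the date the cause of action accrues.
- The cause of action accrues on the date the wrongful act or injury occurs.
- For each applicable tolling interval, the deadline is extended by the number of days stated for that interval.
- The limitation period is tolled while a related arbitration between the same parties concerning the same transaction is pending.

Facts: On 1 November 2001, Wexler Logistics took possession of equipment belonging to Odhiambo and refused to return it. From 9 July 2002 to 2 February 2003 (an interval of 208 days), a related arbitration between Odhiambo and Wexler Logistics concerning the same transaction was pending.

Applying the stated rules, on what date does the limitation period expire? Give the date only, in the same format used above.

28 May 2005

The cause of action accrued on 1 November 2001, the date of the act.
Adding the 3 years base period to 1 November 2001 gives a deadline of 1 November 2004, before any tolling.
Because the pending related arbitration ran from 9 July 2002 to 2 February 2003, the deadline is extended by 208 days to 28 May 2005.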